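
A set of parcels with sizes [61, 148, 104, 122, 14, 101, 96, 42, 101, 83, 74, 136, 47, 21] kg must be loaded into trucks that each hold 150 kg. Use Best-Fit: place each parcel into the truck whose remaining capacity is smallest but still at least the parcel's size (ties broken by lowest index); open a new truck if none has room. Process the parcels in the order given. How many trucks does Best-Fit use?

Put 61 kg in truck 1; 89 kg remain.
Put 148 kg in truck 2; 2 kg remain.
Put 104 kg in truck 3; 46 kg remain.
Put 122 kg in truck 4; 28 kg remain.
Put 14 kg in truck 4; 14 kg remain.
Put 101 kg in truck 5; 49 kg remain.
Put 96 kg in truck 6; 54 kg remain.
Put 42 kg in truck 3; 4 kg remain.
Put 101 kg in truck 7; 49 kg remain.
Put 83 kg in truck 1; 6 kg remain.
Put 74 kg in truck 8; 76 kg remain.
Put 136 kg in truck 9; 14 kg remain.
Put 47 kg in truck 5; 2 kg remain.
Put 21 kg in truck 7; 28 kg remain.
Final trucks: [61,83] [148] [104,42] [122,14] [101,47] [96] [101,21] [74] [136].

9 trucks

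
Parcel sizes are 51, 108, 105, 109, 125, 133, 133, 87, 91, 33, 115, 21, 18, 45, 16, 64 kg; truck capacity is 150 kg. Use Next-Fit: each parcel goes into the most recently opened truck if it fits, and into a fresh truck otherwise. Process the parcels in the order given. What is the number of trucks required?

11 trucks

truck 1: place 51 kg, 99 kg left
truck 2: place 108 kg, 42 kg left
truck 3: place 105 kg, 45 kg left
truck 4: place 109 kg, 41 kg left
truck 5: place 125 kg, 25 kg left
truck 6: place 133 kg, 17 kg left
truck 7: place 133 kg, 17 kg left
truck 8: place 87 kg, 63 kg left
truck 9: place 91 kg, 59 kg left
truck 9: place 33 kg, 26 kg left
truck 10: place 115 kg, 35 kg left
truck 10: place 21 kg, 14 kg left
truck 11: place 18 kg, 132 kg left
truck 11: place 45 kg, 87 kg left
truck 11: place 16 kg, 71 kg left
truck 11: place 64 kg, 7 kg left
Final trucks: [51] [108] [105] [109] [125] [133] [133] [87] [91,33] [115,21] [18,45,16,64].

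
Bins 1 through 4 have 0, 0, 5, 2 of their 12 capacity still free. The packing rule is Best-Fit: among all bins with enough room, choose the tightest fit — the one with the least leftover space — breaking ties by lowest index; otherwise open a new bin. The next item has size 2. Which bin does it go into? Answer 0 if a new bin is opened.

4

Bins with room: bin 3 (5), bin 4 (2).
Tightest fit is bin 4 with 2 free.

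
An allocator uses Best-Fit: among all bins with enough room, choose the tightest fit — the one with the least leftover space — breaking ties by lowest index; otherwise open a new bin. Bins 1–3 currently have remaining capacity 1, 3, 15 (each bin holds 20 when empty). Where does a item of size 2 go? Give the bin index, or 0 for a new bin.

2

Bins with room: bin 2 (3), bin 3 (15).
Tightest fit is bin 2 with 3 free.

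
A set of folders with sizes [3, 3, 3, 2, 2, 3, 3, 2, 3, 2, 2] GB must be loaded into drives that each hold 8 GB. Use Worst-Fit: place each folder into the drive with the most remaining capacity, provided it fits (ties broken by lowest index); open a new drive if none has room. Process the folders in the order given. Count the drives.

4 drives

3 GB → drive 1 (remaining 5 GB)
3 GB → drive 1 (remaining 2 GB)
3 GB → drive 2 (remaining 5 GB)
2 GB → drive 2 (remaining 3 GB)
2 GB → drive 2 (remaining 1 GB)
3 GB → drive 3 (remaining 5 GB)
3 GB → drive 3 (remaining 2 GB)
2 GB → drive 1 (remaining 0 GB)
3 GB → drive 4 (remaining 5 GB)
2 GB → drive 4 (remaining 3 GB)
2 GB → drive 4 (remaining 1 GB)
Final drives: [3,3,2] [3,2,2] [3,3] [3,2,2].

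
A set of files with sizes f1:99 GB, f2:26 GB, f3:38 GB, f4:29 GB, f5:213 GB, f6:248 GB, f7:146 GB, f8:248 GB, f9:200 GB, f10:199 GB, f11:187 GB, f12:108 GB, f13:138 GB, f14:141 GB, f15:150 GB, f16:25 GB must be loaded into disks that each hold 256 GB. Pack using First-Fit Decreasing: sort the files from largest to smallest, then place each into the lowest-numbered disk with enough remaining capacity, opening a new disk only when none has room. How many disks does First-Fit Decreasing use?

10

Sorted descending: 248, 248, 213, 200, 199, 187, 150, 146, 141, 138, 108, 99, 38, 29, 26, 25.
248 GB → disk 1 (remaining 8 GB)
248 GB → disk 2 (remaining 8 GB)
213 GB → disk 3 (remaining 43 GB)
200 GB → disk 4 (remaining 56 GB)
199 GB → disk 5 (remaining 57 GB)
187 GB → disk 6 (remaining 69 GB)
150 GB → disk 7 (remaining 106 GB)
146 GB → disk 8 (remaining 110 GB)
141 GB → disk 9 (remaining 115 GB)
138 GB → disk 10 (remaining 118 GB)
108 GB → disk 8 (remaining 2 GB)
99 GB → disk 7 (remaining 7 GB)
38 GB → disk 3 (remaining 5 GB)
29 GB → disk 4 (remaining 27 GB)
26 GB → disk 4 (remaining 1 GB)
25 GB → disk 5 (remaining 32 GB)
Final disks: [248] [248] [213,38] [200,29,26] [199,25] [187] [150,99] [146,108] [141] [138].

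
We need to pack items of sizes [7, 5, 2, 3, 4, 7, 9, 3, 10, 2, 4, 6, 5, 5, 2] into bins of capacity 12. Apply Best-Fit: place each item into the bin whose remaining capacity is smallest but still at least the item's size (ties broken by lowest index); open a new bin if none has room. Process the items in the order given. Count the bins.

bin 1: place 7, 5 left
bin 1: place 5, 0 left
bin 2: place 2, 10 left
bin 2: place 3, 7 left
bin 2: place 4, 3 left
bin 3: place 7, 5 left
bin 4: place 9, 3 left
bin 2: place 3, 0 left
bin 5: place 10, 2 left
bin 5: place 2, 0 left
bin 3: place 4, 1 left
bin 6: place 6, 6 left
bin 6: place 5, 1 left
bin 7: place 5, 7 left
bin 4: place 2, 1 left

7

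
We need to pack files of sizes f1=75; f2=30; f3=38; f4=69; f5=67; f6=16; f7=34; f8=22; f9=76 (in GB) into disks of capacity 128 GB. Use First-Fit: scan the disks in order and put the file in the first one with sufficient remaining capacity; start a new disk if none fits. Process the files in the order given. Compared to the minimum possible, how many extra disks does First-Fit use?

First-Fit: [75,30,16] [38,69] [67,34,22] [76] → 4 disks.
Total size 427 GB; any packing needs at least ⌈427/128⌉ = 4 disks.
So 4 is already optimal.

0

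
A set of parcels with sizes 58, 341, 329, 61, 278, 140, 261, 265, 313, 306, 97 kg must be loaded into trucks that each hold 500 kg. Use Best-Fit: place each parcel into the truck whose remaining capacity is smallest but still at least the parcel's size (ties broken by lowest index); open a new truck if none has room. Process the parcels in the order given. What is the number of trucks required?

7 trucks

Put 58 kg in truck 1; 442 kg remain.
Put 341 kg in truck 1; 101 kg remain.
Put 329 kg in truck 2; 171 kg remain.
Put 61 kg in truck 1; 40 kg remain.
Put 278 kg in truck 3; 222 kg remain.
Put 140 kg in truck 2; 31 kg remain.
Put 261 kg in truck 4; 239 kg remain.
Put 265 kg in truck 5; 235 kg remain.
Put 313 kg in truck 6; 187 kg remain.
Put 306 kg in truck 7; 194 kg remain.
Put 97 kg in truck 6; 90 kg remain.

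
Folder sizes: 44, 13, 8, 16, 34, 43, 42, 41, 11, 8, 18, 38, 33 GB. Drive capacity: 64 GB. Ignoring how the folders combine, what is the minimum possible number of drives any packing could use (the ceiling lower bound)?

6 drives

Total size = 44 + 13 + 8 + 16 + 34 + 43 + 42 + 41 + 11 + 8 + 18 + 38 + 33 = 349 GB.
⌈349 / 64⌉ = 6.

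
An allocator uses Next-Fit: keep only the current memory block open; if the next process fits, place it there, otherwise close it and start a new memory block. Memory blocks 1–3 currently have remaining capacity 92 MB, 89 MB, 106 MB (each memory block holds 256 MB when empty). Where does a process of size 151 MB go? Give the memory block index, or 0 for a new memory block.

0

Next-Fit only looks at memory block 3, which has 106 MB free.
151 MB does not fit, so a new memory block is opened.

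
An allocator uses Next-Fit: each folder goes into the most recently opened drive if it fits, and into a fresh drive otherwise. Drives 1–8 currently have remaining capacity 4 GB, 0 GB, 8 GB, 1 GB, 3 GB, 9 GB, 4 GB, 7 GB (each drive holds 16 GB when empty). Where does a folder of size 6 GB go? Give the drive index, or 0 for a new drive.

Next-Fit only looks at drive 8, which has 7 GB free.
6 GB fits there.

8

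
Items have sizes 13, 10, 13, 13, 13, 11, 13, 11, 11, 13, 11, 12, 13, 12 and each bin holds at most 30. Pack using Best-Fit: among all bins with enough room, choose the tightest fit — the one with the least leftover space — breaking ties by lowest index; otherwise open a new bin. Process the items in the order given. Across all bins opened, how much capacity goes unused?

41

Put 13 in bin 1; 17 remain.
Put 10 in bin 1; 7 remain.
Put 13 in bin 2; 17 remain.
Put 13 in bin 2; 4 remain.
Put 13 in bin 3; 17 remain.
Put 11 in bin 3; 6 remain.
Put 13 in bin 4; 17 remain.
Put 11 in bin 4; 6 remain.
Put 11 in bin 5; 19 remain.
Put 13 in bin 5; 6 remain.
Put 11 in bin 6; 19 remain.
Put 12 in bin 6; 7 remain.
Put 13 in bin 7; 17 remain.
Put 12 in bin 7; 5 remain.
7 bins × 30 = 210; used 169; unused 41.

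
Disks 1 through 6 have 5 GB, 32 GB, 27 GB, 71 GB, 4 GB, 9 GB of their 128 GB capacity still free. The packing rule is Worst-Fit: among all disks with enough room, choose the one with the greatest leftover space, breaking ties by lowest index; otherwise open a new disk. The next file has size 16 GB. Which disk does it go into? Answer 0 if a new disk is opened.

Disks with room: disk 2 (32 GB), disk 3 (27 GB), disk 4 (71 GB).
Most room is disk 4 with 71 GB free.

4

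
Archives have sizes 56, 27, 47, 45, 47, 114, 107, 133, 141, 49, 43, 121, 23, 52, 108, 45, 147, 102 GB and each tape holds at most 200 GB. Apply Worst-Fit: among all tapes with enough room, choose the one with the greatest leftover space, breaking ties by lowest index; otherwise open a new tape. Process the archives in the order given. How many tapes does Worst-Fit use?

Put 56 GB in tape 1; 144 GB remain.
Put 27 GB in tape 1; 117 GB remain.
Put 47 GB in tape 1; 70 GB remain.
Put 45 GB in tape 1; 25 GB remain.
Put 47 GB in tape 2; 153 GB remain.
Put 114 GB in tape 2; 39 GB remain.
Put 107 GB in tape 3; 93 GB remain.
Put 133 GB in tape 4; 67 GB remain.
Put 141 GB in tape 5; 59 GB remain.
Put 49 GB in tape 3; 44 GB remain.
Put 43 GB in tape 4; 24 GB remain.
Put 121 GB in tape 6; 79 GB remain.
Put 23 GB in tape 6; 56 GB remain.
Put 52 GB in tape 5; 7 GB remain.
Put 108 GB in tape 7; 92 GB remain.
Put 45 GB in tape 7; 47 GB remain.
Put 147 GB in tape 8; 53 GB remain.
Put 102 GB in tape 9; 98 GB remain.
Final tapes: [56,27,47,45] [47,114] [107,49] [133,43] [141,52] [121,23] [108,45] [147] [102].

9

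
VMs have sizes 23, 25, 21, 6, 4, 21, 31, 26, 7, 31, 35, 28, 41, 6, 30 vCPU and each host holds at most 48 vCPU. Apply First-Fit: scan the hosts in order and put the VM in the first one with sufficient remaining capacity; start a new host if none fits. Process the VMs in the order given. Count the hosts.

host 1: place 23 vCPU, 25 vCPU left
host 1: place 25 vCPU, 0 vCPU left
host 2: place 21 vCPU, 27 vCPU left
host 2: place 6 vCPU, 21 vCPU left
host 2: place 4 vCPU, 17 vCPU left
host 3: place 21 vCPU, 27 vCPU left
host 4: place 31 vCPU, 17 vCPU left
host 3: place 26 vCPU, 1 vCPU left
host 2: place 7 vCPU, 10 vCPU left
host 5: place 31 vCPU, 17 vCPU left
host 6: place 35 vCPU, 13 vCPU left
host 7: place 28 vCPU, 20 vCPU left
host 8: place 41 vCPU, 7 vCPU left
host 2: place 6 vCPU, 4 vCPU left
host 9: place 30 vCPU, 18 vCPU left
Final hosts: [23,25] [21,6,4,7,6] [21,26] [31] [31] [35] [28] [41] [30].

9 hosts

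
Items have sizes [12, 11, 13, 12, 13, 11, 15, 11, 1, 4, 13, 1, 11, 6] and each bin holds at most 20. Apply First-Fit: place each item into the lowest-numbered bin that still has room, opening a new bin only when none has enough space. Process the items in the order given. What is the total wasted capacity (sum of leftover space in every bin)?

bin 1: place 12, 8 left
bin 2: place 11, 9 left
bin 3: place 13, 7 left
bin 4: place 12, 8 left
bin 5: place 13, 7 left
bin 6: place 11, 9 left
bin 7: place 15, 5 left
bin 8: place 11, 9 left
bin 1: place 1, 7 left
bin 1: place 4, 3 left
bin 9: place 13, 7 left
bin 1: place 1, 2 left
bin 10: place 11, 9 left
bin 2: place 6, 3 left
10 bins × 20 = 200; used 134; unused 66.

66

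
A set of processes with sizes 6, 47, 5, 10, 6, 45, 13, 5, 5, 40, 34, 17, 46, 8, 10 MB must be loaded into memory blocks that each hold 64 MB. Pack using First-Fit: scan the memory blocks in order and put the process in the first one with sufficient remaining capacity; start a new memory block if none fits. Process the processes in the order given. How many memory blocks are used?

5

Put 6 MB in memory block 1; 58 MB remain.
Put 47 MB in memory block 1; 11 MB remain.
Put 5 MB in memory block 1; 6 MB remain.
Put 10 MB in memory block 2; 54 MB remain.
Put 6 MB in memory block 1; 0 MB remain.
Put 45 MB in memory block 2; 9 MB remain.
Put 13 MB in memory block 3; 51 MB remain.
Put 5 MB in memory block 2; 4 MB remain.
Put 5 MB in memory block 3; 46 MB remain.
Put 40 MB in memory block 3; 6 MB remain.
Put 34 MB in memory block 4; 30 MB remain.
Put 17 MB in memory block 4; 13 MB remain.
Put 46 MB in memory block 5; 18 MB remain.
Put 8 MB in memory block 4; 5 MB remain.
Put 10 MB in memory block 5; 8 MB remain.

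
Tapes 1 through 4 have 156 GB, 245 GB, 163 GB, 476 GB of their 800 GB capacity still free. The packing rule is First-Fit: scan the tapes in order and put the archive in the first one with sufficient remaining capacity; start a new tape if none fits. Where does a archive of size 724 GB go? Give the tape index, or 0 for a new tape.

No tape has ≥ 724 GB free, so a new tape is opened.

0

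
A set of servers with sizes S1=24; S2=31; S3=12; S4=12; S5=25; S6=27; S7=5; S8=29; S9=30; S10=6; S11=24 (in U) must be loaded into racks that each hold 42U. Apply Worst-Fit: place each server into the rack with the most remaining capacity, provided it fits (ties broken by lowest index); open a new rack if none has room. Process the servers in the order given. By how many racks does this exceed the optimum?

Worst-Fit: [24,12] [31] [12,25] [27,5] [29,6] [30] [24] → 7 racks.
7 servers exceed 21U (half the capacity), and no two of those can share a rack, so at least 7 racks are needed.
So 7 is already optimal.

0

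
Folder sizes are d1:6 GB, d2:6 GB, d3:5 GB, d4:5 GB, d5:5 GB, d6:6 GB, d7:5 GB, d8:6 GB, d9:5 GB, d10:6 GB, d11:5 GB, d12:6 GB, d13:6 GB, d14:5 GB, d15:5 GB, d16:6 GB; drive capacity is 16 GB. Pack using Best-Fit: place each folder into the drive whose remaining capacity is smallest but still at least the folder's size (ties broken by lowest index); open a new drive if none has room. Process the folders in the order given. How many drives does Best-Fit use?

d1 (6 GB) → drive 1 (remaining 10 GB)
d2 (6 GB) → drive 1 (remaining 4 GB)
d3 (5 GB) → drive 2 (remaining 11 GB)
d4 (5 GB) → drive 2 (remaining 6 GB)
d5 (5 GB) → drive 2 (remaining 1 GB)
d6 (6 GB) → drive 3 (remaining 10 GB)
d7 (5 GB) → drive 3 (remaining 5 GB)
d8 (6 GB) → drive 4 (remaining 10 GB)
d9 (5 GB) → drive 3 (remaining 0 GB)
d10 (6 GB) → drive 4 (remaining 4 GB)
d11 (5 GB) → drive 5 (remaining 11 GB)
d12 (6 GB) → drive 5 (remaining 5 GB)
d13 (6 GB) → drive 6 (remaining 10 GB)
d14 (5 GB) → drive 5 (remaining 0 GB)
d15 (5 GB) → drive 6 (remaining 5 GB)
d16 (6 GB) → drive 7 (remaining 10 GB)

7 drives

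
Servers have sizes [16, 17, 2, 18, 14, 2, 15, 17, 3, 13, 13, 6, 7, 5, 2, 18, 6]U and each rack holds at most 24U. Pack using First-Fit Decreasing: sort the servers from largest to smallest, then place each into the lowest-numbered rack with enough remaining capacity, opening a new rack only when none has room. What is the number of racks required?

Sorted descending: 18, 18, 17, 17, 16, 15, 14, 13, 13, 7, 6, 6, 5, 3, 2, 2, 2.
rack 1: place 18U, 6U left
rack 2: place 18U, 6U left
rack 3: place 17U, 7U left
rack 4: place 17U, 7U left
rack 5: place 16U, 8U left
rack 6: place 15U, 9U left
rack 7: place 14U, 10U left
rack 8: place 13U, 11U left
rack 9: place 13U, 11U left
rack 3: place 7U, 0U left
rack 1: place 6U, 0U left
rack 2: place 6U, 0U left
rack 4: place 5U, 2U left
rack 5: place 3U, 5U left
rack 4: place 2U, 0U left
rack 5: place 2U, 3U left
rack 5: place 2U, 1U left
Final racks: [18,6] [18,6] [17,7] [17,5,2] [16,3,2,2] [15] [14] [13] [13].

9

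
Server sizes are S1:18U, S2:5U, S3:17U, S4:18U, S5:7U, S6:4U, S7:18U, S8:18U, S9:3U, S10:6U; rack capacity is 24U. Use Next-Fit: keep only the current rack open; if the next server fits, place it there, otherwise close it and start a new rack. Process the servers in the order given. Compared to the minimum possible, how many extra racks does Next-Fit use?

Next-Fit: [18,5] [17] [18] [7,4] [18] [18,3] [6] → 7 racks.
Total size 114U; any packing needs at least ⌈114/24⌉ = 5 racks.
An optimal packing achieves that bound: [18,6] [18,5] [18,4] [18,3] [17,7] → 5 racks.
Excess: 7 − 5 = 2.

2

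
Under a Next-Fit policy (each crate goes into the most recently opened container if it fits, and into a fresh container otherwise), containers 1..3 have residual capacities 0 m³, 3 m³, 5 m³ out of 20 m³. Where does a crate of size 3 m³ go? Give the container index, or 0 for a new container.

Next-Fit only looks at container 3, which has 5 m³ free.
3 m³ fits there.

3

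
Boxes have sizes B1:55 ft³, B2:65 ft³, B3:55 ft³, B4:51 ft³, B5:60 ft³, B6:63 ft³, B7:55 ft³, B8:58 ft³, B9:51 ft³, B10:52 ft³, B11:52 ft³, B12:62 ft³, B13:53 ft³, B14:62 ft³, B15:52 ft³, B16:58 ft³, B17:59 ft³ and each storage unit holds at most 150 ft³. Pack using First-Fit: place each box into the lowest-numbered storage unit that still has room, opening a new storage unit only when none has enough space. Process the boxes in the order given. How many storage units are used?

B1 (55 ft³) → storage unit 1 (remaining 95 ft³)
B2 (65 ft³) → storage unit 1 (remaining 30 ft³)
B3 (55 ft³) → storage unit 2 (remaining 95 ft³)
B4 (51 ft³) → storage unit 2 (remaining 44 ft³)
B5 (60 ft³) → storage unit 3 (remaining 90 ft³)
B6 (63 ft³) → storage unit 3 (remaining 27 ft³)
B7 (55 ft³) → storage unit 4 (remaining 95 ft³)
B8 (58 ft³) → storage unit 4 (remaining 37 ft³)
B9 (51 ft³) → storage unit 5 (remaining 99 ft³)
B10 (52 ft³) → storage unit 5 (remaining 47 ft³)
B11 (52 ft³) → storage unit 6 (remaining 98 ft³)
B12 (62 ft³) → storage unit 6 (remaining 36 ft³)
B13 (53 ft³) → storage unit 7 (remaining 97 ft³)
B14 (62 ft³) → storage unit 7 (remaining 35 ft³)
B15 (52 ft³) → storage unit 8 (remaining 98 ft³)
B16 (58 ft³) → storage unit 8 (remaining 40 ft³)
B17 (59 ft³) → storage unit 9 (remaining 91 ft³)

9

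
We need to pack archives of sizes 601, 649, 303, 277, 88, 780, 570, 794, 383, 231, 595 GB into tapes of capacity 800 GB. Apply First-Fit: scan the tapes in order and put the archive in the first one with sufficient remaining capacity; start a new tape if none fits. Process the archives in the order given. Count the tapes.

601 GB → tape 1 (remaining 199 GB)
649 GB → tape 2 (remaining 151 GB)
303 GB → tape 3 (remaining 497 GB)
277 GB → tape 3 (remaining 220 GB)
88 GB → tape 1 (remaining 111 GB)
780 GB → tape 4 (remaining 20 GB)
570 GB → tape 5 (remaining 230 GB)
794 GB → tape 6 (remaining 6 GB)
383 GB → tape 7 (remaining 417 GB)
231 GB → tape 7 (remaining 186 GB)
595 GB → tape 8 (remaining 205 GB)
Final tapes: [601,88] [649] [303,277] [780] [570] [794] [383,231] [595].

8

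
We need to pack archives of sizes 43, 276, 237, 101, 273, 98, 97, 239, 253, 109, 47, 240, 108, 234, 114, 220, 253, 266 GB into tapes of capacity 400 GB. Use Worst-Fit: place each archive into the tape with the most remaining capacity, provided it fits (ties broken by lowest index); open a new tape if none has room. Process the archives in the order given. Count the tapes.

10

Put 43 GB in tape 1; 357 GB remain.
Put 276 GB in tape 1; 81 GB remain.
Put 237 GB in tape 2; 163 GB remain.
Put 101 GB in tape 2; 62 GB remain.
Put 273 GB in tape 3; 127 GB remain.
Put 98 GB in tape 3; 29 GB remain.
Put 97 GB in tape 4; 303 GB remain.
Put 239 GB in tape 4; 64 GB remain.
Put 253 GB in tape 5; 147 GB remain.
Put 109 GB in tape 5; 38 GB remain.
Put 47 GB in tape 1; 34 GB remain.
Put 240 GB in tape 6; 160 GB remain.
Put 108 GB in tape 6; 52 GB remain.
Put 234 GB in tape 7; 166 GB remain.
Put 114 GB in tape 7; 52 GB remain.
Put 220 GB in tape 8; 180 GB remain.
Put 253 GB in tape 9; 147 GB remain.
Put 266 GB in tape 10; 134 GB remain.
Final tapes: [43,276,47] [237,101] [273,98] [97,239] [253,109] [240,108] [234,114] [220] [253] [266].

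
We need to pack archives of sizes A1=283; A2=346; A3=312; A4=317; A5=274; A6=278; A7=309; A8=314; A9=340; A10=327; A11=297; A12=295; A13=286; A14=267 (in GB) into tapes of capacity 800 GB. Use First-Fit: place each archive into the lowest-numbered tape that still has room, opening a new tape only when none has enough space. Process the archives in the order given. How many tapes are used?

7 tapes

tape 1: place A1 (283 GB), 517 GB left
tape 1: place A2 (346 GB), 171 GB left
tape 2: place A3 (312 GB), 488 GB left
tape 2: place A4 (317 GB), 171 GB left
tape 3: place A5 (274 GB), 526 GB left
tape 3: place A6 (278 GB), 248 GB left
tape 4: place A7 (309 GB), 491 GB left
tape 4: place A8 (314 GB), 177 GB left
tape 5: place A9 (340 GB), 460 GB left
tape 5: place A10 (327 GB), 133 GB left
tape 6: place A11 (297 GB), 503 GB left
tape 6: place A12 (295 GB), 208 GB left
tape 7: place A13 (286 GB), 514 GB left
tape 7: place A14 (267 GB), 247 GB left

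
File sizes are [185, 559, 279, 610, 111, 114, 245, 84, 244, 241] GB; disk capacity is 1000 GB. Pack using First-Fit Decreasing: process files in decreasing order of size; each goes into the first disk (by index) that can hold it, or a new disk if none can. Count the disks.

Sorted descending: 610, 559, 279, 245, 244, 241, 185, 114, 111, 84.
Put 610 GB in disk 1; 390 GB remain.
Put 559 GB in disk 2; 441 GB remain.
Put 279 GB in disk 1; 111 GB remain.
Put 245 GB in disk 2; 196 GB remain.
Put 244 GB in disk 3; 756 GB remain.
Put 241 GB in disk 3; 515 GB remain.
Put 185 GB in disk 2; 11 GB remain.
Put 114 GB in disk 3; 401 GB remain.
Put 111 GB in disk 1; 0 GB remain.
Put 84 GB in disk 3; 317 GB remain.
Final disks: [610,279,111] [559,245,185] [244,241,114,84].

3 disks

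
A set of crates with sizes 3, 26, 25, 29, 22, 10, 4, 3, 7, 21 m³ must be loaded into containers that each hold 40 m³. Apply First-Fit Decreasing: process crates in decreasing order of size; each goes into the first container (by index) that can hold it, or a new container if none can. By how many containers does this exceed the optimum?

First-Fit Decreasing: [29,10] [26,7,4,3] [25,3] [22] [21] → 5 containers.
5 crates exceed 20 m³ (half the capacity), and no two of those can share a container, so at least 5 containers are needed.
So 5 is already optimal.

0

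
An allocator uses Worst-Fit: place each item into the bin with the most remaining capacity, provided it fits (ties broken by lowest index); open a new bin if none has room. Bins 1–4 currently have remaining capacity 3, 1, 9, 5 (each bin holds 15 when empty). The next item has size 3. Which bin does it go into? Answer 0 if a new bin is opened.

Bins with room: bin 1 (3), bin 3 (9), bin 4 (5).
Most room is bin 3 with 9 free.

3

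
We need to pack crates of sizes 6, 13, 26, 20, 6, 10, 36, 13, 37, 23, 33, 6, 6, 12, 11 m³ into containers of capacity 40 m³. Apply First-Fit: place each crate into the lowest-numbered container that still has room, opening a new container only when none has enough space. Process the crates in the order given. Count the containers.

6 m³ → container 1 (remaining 34 m³)
13 m³ → container 1 (remaining 21 m³)
26 m³ → container 2 (remaining 14 m³)
20 m³ → container 1 (remaining 1 m³)
6 m³ → container 2 (remaining 8 m³)
10 m³ → container 3 (remaining 30 m³)
36 m³ → container 4 (remaining 4 m³)
13 m³ → container 3 (remaining 17 m³)
37 m³ → container 5 (remaining 3 m³)
23 m³ → container 6 (remaining 17 m³)
33 m³ → container 7 (remaining 7 m³)
6 m³ → container 2 (remaining 2 m³)
6 m³ → container 3 (remaining 11 m³)
12 m³ → container 6 (remaining 5 m³)
11 m³ → container 3 (remaining 0 m³)

7 containers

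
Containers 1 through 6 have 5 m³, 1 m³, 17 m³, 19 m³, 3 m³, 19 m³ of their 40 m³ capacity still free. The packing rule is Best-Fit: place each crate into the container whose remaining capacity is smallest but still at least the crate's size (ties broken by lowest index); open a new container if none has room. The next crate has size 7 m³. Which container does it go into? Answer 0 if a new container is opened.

Containers with room: container 3 (17 m³), container 4 (19 m³), container 6 (19 m³).
Tightest fit is container 3 with 17 m³ free.

3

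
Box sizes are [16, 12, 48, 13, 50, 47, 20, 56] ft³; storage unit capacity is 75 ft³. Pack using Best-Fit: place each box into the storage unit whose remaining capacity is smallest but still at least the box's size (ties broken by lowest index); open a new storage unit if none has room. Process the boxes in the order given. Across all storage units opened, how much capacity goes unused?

storage unit 1: place 16 ft³, 59 ft³ left
storage unit 1: place 12 ft³, 47 ft³ left
storage unit 2: place 48 ft³, 27 ft³ left
storage unit 2: place 13 ft³, 14 ft³ left
storage unit 3: place 50 ft³, 25 ft³ left
storage unit 1: place 47 ft³, 0 ft³ left
storage unit 3: place 20 ft³, 5 ft³ left
storage unit 4: place 56 ft³, 19 ft³ left
4 storage units × 75 ft³ = 300 ft³; used 262 ft³; unused 38 ft³.

38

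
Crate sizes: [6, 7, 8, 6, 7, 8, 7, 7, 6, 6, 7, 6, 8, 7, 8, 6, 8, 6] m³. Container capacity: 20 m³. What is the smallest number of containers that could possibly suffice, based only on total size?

Total size = 6 + 7 + 8 + 6 + 7 + 8 + 7 + 7 + 6 + 6 + 7 + 6 + 8 + 7 + 8 + 6 + 8 + 6 = 124 m³.
⌈124 / 20⌉ = 7.

7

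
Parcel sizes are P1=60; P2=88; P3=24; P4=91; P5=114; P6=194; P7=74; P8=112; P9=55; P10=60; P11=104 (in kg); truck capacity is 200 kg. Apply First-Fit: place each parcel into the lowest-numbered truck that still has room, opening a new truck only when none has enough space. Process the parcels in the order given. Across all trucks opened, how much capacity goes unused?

truck 1: place P1 (60 kg), 140 kg left
truck 1: place P2 (88 kg), 52 kg left
truck 1: place P3 (24 kg), 28 kg left
truck 2: place P4 (91 kg), 109 kg left
truck 3: place P5 (114 kg), 86 kg left
truck 4: place P6 (194 kg), 6 kg left
truck 2: place P7 (74 kg), 35 kg left
truck 5: place P8 (112 kg), 88 kg left
truck 3: place P9 (55 kg), 31 kg left
truck 5: place P10 (60 kg), 28 kg left
truck 6: place P11 (104 kg), 96 kg left
6 trucks × 200 kg = 1200 kg; used 976 kg; unused 224 kg.

224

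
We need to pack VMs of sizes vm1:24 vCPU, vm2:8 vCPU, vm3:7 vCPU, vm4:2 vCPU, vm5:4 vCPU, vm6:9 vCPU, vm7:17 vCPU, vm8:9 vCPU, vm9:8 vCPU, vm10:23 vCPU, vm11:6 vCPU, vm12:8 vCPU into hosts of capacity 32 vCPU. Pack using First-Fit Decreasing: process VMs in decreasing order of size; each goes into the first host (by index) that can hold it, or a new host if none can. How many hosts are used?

4

Sorted descending: 24, 23, 17, 9, 9, 8, 8, 8, 7, 6, 4, 2.
host 1: place 24 vCPU, 8 vCPU left
host 2: place 23 vCPU, 9 vCPU left
host 3: place 17 vCPU, 15 vCPU left
host 2: place 9 vCPU, 0 vCPU left
host 3: place 9 vCPU, 6 vCPU left
host 1: place 8 vCPU, 0 vCPU left
host 4: place 8 vCPU, 24 vCPU left
host 4: place 8 vCPU, 16 vCPU left
host 4: place 7 vCPU, 9 vCPU left
host 3: place 6 vCPU, 0 vCPU left
host 4: place 4 vCPU, 5 vCPU left
host 4: place 2 vCPU, 3 vCPU left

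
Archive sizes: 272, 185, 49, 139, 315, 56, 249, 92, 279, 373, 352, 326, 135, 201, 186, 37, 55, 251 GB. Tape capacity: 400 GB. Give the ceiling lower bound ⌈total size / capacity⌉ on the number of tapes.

Total size = 272 + 185 + 49 + 139 + 315 + 56 + 249 + 92 + 279 + 373 + 352 + 326 + 135 + 201 + 186 + 37 + 55 + 251 = 3552 GB.
⌈3552 / 400⌉ = 9.

9 tapes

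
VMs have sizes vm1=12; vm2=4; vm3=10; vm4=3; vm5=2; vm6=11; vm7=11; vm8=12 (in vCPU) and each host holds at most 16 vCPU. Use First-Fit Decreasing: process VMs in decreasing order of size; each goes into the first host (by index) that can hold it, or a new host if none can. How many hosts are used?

Sorted descending: 12, 12, 11, 11, 10, 4, 3, 2.
12 vCPU → host 1 (remaining 4 vCPU)
12 vCPU → host 2 (remaining 4 vCPU)
11 vCPU → host 3 (remaining 5 vCPU)
11 vCPU → host 4 (remaining 5 vCPU)
10 vCPU → host 5 (remaining 6 vCPU)
4 vCPU → host 1 (remaining 0 vCPU)
3 vCPU → host 2 (remaining 1 vCPU)
2 vCPU → host 3 (remaining 3 vCPU)

5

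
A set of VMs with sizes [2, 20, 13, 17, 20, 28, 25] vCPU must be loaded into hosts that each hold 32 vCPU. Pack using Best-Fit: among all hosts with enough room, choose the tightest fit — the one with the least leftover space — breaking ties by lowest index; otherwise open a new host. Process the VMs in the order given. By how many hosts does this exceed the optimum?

Best-Fit: [2,20] [13,17] [20] [28] [25] → 5 hosts.
5 VMs exceed 16 vCPU (half the capacity), and no two of those can share a host, so at least 5 hosts are needed.
So 5 is already optimal.

0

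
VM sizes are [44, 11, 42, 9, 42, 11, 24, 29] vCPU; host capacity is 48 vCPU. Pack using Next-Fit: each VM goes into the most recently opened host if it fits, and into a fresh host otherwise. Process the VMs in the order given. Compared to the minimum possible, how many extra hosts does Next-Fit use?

2

Next-Fit: [44] [11] [42] [9] [42] [11,24] [29] → 7 hosts.
Total size 212 vCPU; any packing needs at least ⌈212/48⌉ = 5 hosts.
An optimal packing achieves that bound: [44] [42] [42] [29,11] [24,11,9] → 5 hosts.
Excess: 7 − 5 = 2.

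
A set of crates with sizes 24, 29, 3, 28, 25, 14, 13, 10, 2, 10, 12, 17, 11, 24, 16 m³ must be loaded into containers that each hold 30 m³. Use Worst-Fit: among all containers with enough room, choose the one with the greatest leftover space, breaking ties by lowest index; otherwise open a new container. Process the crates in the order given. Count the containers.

9 containers

24 m³ → container 1 (remaining 6 m³)
29 m³ → container 2 (remaining 1 m³)
3 m³ → container 1 (remaining 3 m³)
28 m³ → container 3 (remaining 2 m³)
25 m³ → container 4 (remaining 5 m³)
14 m³ → container 5 (remaining 16 m³)
13 m³ → container 5 (remaining 3 m³)
10 m³ → container 6 (remaining 20 m³)
2 m³ → container 6 (remaining 18 m³)
10 m³ → container 6 (remaining 8 m³)
12 m³ → container 7 (remaining 18 m³)
17 m³ → container 7 (remaining 1 m³)
11 m³ → container 8 (remaining 19 m³)
24 m³ → container 9 (remaining 6 m³)
16 m³ → container 8 (remaining 3 m³)
Final containers: [24,3] [29] [28] [25] [14,13] [10,2,10] [12,17] [11,16] [24].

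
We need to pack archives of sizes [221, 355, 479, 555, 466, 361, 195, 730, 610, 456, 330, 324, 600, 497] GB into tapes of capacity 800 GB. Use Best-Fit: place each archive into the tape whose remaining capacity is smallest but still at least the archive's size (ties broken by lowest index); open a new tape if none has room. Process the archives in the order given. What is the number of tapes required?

221 GB → tape 1 (remaining 579 GB)
355 GB → tape 1 (remaining 224 GB)
479 GB → tape 2 (remaining 321 GB)
555 GB → tape 3 (remaining 245 GB)
466 GB → tape 4 (remaining 334 GB)
361 GB → tape 5 (remaining 439 GB)
195 GB → tape 1 (remaining 29 GB)
730 GB → tape 6 (remaining 70 GB)
610 GB → tape 7 (remaining 190 GB)
456 GB → tape 8 (remaining 344 GB)
330 GB → tape 4 (remaining 4 GB)
324 GB → tape 8 (remaining 20 GB)
600 GB → tape 9 (remaining 200 GB)
497 GB → tape 10 (remaining 303 GB)

10 tapes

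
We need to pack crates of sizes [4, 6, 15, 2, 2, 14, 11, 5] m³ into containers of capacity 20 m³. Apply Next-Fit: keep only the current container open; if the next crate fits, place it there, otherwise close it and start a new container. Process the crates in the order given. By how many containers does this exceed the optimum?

1

Next-Fit: [4,6] [15,2,2] [14] [11,5] → 4 containers.
Total size 59 m³; any packing needs at least ⌈59/20⌉ = 3 containers.
An optimal packing achieves that bound: [15,5] [14,6] [11,4,2,2] → 3 containers.
Excess: 4 − 3 = 1.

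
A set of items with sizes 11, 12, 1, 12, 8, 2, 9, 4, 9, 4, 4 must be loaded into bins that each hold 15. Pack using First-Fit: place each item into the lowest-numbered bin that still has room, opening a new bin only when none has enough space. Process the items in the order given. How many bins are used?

11 → bin 1 (remaining 4)
12 → bin 2 (remaining 3)
1 → bin 1 (remaining 3)
12 → bin 3 (remaining 3)
8 → bin 4 (remaining 7)
2 → bin 1 (remaining 1)
9 → bin 5 (remaining 6)
4 → bin 4 (remaining 3)
9 → bin 6 (remaining 6)
4 → bin 5 (remaining 2)
4 → bin 6 (remaining 2)

6 bins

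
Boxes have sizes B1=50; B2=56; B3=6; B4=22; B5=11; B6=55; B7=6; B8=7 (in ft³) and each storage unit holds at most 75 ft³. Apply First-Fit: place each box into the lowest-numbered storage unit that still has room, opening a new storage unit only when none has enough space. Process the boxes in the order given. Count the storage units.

4

B1 (50 ft³) → storage unit 1 (remaining 25 ft³)
B2 (56 ft³) → storage unit 2 (remaining 19 ft³)
B3 (6 ft³) → storage unit 1 (remaining 19 ft³)
B4 (22 ft³) → storage unit 3 (remaining 53 ft³)
B5 (11 ft³) → storage unit 1 (remaining 8 ft³)
B6 (55 ft³) → storage unit 4 (remaining 20 ft³)
B7 (6 ft³) → storage unit 1 (remaining 2 ft³)
B8 (7 ft³) → storage unit 2 (remaining 12 ft³)
Final storage units: [50,6,11,6] [56,7] [22] [55].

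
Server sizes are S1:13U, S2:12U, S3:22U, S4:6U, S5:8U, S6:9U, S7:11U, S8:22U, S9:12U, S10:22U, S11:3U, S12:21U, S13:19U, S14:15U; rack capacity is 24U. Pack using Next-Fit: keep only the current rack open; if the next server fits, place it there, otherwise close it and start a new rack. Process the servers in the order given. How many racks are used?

Put S1 (13U) in rack 1; 11U remain.
Put S2 (12U) in rack 2; 12U remain.
Put S3 (22U) in rack 3; 2U remain.
Put S4 (6U) in rack 4; 18U remain.
Put S5 (8U) in rack 4; 10U remain.
Put S6 (9U) in rack 4; 1U remain.
Put S7 (11U) in rack 5; 13U remain.
Put S8 (22U) in rack 6; 2U remain.
Put S9 (12U) in rack 7; 12U remain.
Put S10 (22U) in rack 8; 2U remain.
Put S11 (3U) in rack 9; 21U remain.
Put S12 (21U) in rack 9; 0U remain.
Put S13 (19U) in rack 10; 5U remain.
Put S14 (15U) in rack 11; 9U remain.

11 racks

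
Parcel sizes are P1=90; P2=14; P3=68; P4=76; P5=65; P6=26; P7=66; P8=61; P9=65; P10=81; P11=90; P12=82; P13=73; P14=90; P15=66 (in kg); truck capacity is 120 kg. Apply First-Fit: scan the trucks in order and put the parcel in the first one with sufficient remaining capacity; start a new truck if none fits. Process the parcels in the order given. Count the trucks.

13

truck 1: place P1 (90 kg), 30 kg left
truck 1: place P2 (14 kg), 16 kg left
truck 2: place P3 (68 kg), 52 kg left
truck 3: place P4 (76 kg), 44 kg left
truck 4: place P5 (65 kg), 55 kg left
truck 2: place P6 (26 kg), 26 kg left
truck 5: place P7 (66 kg), 54 kg left
truck 6: place P8 (61 kg), 59 kg left
truck 7: place P9 (65 kg), 55 kg left
truck 8: place P10 (81 kg), 39 kg left
truck 9: place P11 (90 kg), 30 kg left
truck 10: place P12 (82 kg), 38 kg left
truck 11: place P13 (73 kg), 47 kg left
truck 12: place P14 (90 kg), 30 kg left
truck 13: place P15 (66 kg), 54 kg left
Final trucks: [90,14] [68,26] [76] [65] [66] [61] [65] [81] [90] [82] [73] [90] [66].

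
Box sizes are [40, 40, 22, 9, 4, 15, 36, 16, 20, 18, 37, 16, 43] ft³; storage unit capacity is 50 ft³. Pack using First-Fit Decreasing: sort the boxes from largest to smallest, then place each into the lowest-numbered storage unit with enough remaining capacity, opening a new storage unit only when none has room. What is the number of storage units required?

Sorted descending: 43, 40, 40, 37, 36, 22, 20, 18, 16, 16, 15, 9, 4.
storage unit 1: place 43 ft³, 7 ft³ left
storage unit 2: place 40 ft³, 10 ft³ left
storage unit 3: place 40 ft³, 10 ft³ left
storage unit 4: place 37 ft³, 13 ft³ left
storage unit 5: place 36 ft³, 14 ft³ left
storage unit 6: place 22 ft³, 28 ft³ left
storage unit 6: place 20 ft³, 8 ft³ left
storage unit 7: place 18 ft³, 32 ft³ left
storage unit 7: place 16 ft³, 16 ft³ left
storage unit 7: place 16 ft³, 0 ft³ left
storage unit 8: place 15 ft³, 35 ft³ left
storage unit 2: place 9 ft³, 1 ft³ left
storage unit 1: place 4 ft³, 3 ft³ left

8 storage units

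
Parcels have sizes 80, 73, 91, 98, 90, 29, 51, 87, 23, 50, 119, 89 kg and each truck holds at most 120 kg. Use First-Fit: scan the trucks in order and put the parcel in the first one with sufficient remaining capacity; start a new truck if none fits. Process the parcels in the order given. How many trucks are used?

9 trucks

truck 1: place 80 kg, 40 kg left
truck 2: place 73 kg, 47 kg left
truck 3: place 91 kg, 29 kg left
truck 4: place 98 kg, 22 kg left
truck 5: place 90 kg, 30 kg left
truck 1: place 29 kg, 11 kg left
truck 6: place 51 kg, 69 kg left
truck 7: place 87 kg, 33 kg left
truck 2: place 23 kg, 24 kg left
truck 6: place 50 kg, 19 kg left
truck 8: place 119 kg, 1 kg left
truck 9: place 89 kg, 31 kg left
Final trucks: [80,29] [73,23] [91] [98] [90] [51,50] [87] [119] [89].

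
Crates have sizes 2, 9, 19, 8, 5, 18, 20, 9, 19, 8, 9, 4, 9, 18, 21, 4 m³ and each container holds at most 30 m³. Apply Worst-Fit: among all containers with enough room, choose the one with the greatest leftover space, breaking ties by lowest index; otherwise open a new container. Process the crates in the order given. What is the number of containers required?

7

container 1: place 2 m³, 28 m³ left
container 1: place 9 m³, 19 m³ left
container 1: place 19 m³, 0 m³ left
container 2: place 8 m³, 22 m³ left
container 2: place 5 m³, 17 m³ left
container 3: place 18 m³, 12 m³ left
container 4: place 20 m³, 10 m³ left
container 2: place 9 m³, 8 m³ left
container 5: place 19 m³, 11 m³ left
container 3: place 8 m³, 4 m³ left
container 5: place 9 m³, 2 m³ left
container 4: place 4 m³, 6 m³ left
container 6: place 9 m³, 21 m³ left
container 6: place 18 m³, 3 m³ left
container 7: place 21 m³, 9 m³ left
container 7: place 4 m³, 5 m³ left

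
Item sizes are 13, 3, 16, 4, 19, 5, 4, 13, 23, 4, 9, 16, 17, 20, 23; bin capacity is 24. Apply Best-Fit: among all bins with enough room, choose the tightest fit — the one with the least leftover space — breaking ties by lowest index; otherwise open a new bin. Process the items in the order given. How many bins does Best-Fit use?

13 → bin 1 (remaining 11)
3 → bin 1 (remaining 8)
16 → bin 2 (remaining 8)
4 → bin 1 (remaining 4)
19 → bin 3 (remaining 5)
5 → bin 3 (remaining 0)
4 → bin 1 (remaining 0)
13 → bin 4 (remaining 11)
23 → bin 5 (remaining 1)
4 → bin 2 (remaining 4)
9 → bin 4 (remaining 2)
16 → bin 6 (remaining 8)
17 → bin 7 (remaining 7)
20 → bin 8 (remaining 4)
23 → bin 9 (remaining 1)
Final bins: [13,3,4,4] [16,4] [19,5] [13,9] [23] [16] [17] [20] [23].

9 bins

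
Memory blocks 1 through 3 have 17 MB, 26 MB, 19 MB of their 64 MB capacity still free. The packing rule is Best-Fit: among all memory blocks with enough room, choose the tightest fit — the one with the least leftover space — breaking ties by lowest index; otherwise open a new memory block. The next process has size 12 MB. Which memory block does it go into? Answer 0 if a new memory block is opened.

1

Memory blocks with room: memory block 1 (17 MB), memory block 2 (26 MB), memory block 3 (19 MB).
Tightest fit is memory block 1 with 17 MB free.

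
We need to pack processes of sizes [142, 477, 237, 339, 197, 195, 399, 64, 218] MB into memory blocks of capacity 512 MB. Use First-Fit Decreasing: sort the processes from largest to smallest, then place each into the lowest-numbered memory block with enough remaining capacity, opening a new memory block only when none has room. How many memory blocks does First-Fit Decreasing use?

Sorted descending: 477, 399, 339, 237, 218, 197, 195, 142, 64.
memory block 1: place 477 MB, 35 MB left
memory block 2: place 399 MB, 113 MB left
memory block 3: place 339 MB, 173 MB left
memory block 4: place 237 MB, 275 MB left
memory block 4: place 218 MB, 57 MB left
memory block 5: place 197 MB, 315 MB left
memory block 5: place 195 MB, 120 MB left
memory block 3: place 142 MB, 31 MB left
memory block 2: place 64 MB, 49 MB left
Final memory blocks: [477] [399,64] [339,142] [237,218] [197,195].

5 memory blocks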